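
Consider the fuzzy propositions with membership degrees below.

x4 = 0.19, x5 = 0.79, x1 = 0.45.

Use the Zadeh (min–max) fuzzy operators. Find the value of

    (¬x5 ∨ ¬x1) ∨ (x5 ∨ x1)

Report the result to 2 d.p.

0.79

¬x5 = 1 − 0.79 = 0.21
¬x1 = 1 − 0.45 = 0.55
¬x5 ∨ ¬x1 = max(a, b) on (0.21, 0.55) = 0.55
x5 ∨ x1 = max(a, b) on (0.79, 0.45) = 0.79
(¬x5 ∨ ¬x1) ∨ (x5 ∨ x1) = max(a, b) on (0.55, 0.79) = 0.79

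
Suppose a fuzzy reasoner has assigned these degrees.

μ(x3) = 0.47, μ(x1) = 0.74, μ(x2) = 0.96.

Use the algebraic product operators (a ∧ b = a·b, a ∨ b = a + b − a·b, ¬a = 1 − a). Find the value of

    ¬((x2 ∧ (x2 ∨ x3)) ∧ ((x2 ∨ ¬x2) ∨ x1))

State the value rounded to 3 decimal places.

x2 ∨ x3 = a + b − a·b on (0.9600, 0.4700) = 0.9788
x2 ∧ (x2 ∨ x3) = a·b on (0.9600, 0.9788) = 0.9396
¬x2 = 1 − 0.9600 = 0.0400
x2 ∨ ¬x2 = a + b − a·b on (0.9600, 0.0400) = 0.9616
(x2 ∨ ¬x2) ∨ x1 = a + b − a·b on (0.9616, 0.7400) = 0.9900
(x2 ∧ (x2 ∨ x3)) ∧ ((x2 ∨ ¬x2) ∨ x1) = a·b on (0.9396, 0.9900) = 0.9303
¬((x2 ∧ (x2 ∨ x3)) ∧ ((x2 ∨ ¬x2) ∨ x1)) = 1 − 0.9303 = 0.0697

0.070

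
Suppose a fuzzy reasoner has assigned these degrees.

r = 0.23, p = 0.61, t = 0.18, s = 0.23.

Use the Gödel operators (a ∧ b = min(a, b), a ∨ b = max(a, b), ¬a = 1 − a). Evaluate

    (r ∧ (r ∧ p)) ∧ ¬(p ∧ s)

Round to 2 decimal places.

0.23

r ∧ p = min(a, b) on (0.23, 0.61) = 0.23
r ∧ (r ∧ p) = min(a, b) on (0.23, 0.23) = 0.23
p ∧ s = min(a, b) on (0.61, 0.23) = 0.23
¬(p ∧ s) = 1 − 0.23 = 0.77
(r ∧ (r ∧ p)) ∧ ¬(p ∧ s) = min(a, b) on (0.23, 0.77) = 0.23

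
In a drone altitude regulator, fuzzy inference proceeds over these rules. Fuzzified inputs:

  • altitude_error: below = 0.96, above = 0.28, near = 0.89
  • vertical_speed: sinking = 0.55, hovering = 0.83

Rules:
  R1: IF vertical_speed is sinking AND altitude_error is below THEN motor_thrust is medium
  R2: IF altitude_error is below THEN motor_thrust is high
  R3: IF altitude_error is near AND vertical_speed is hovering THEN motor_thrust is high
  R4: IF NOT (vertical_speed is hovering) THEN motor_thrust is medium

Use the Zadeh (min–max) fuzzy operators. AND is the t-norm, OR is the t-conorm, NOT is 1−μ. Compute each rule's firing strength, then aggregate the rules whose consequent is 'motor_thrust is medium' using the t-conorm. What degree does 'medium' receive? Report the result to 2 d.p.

R1: sinking=0.55, below=0.96; AND[min(a, b)] → w = 0.55
R2: below=0.96 → w = 0.96
R3: near=0.89, hovering=0.83; AND[min(a, b)] → w = 0.83
R4: ¬hovering=1−0.83=0.17 → w = 0.17
Rules with consequent 'medium': {R1, R4} → strengths 0.55, 0.17
Aggregate via t-conorm [max(a, b)]: 0.55

0.55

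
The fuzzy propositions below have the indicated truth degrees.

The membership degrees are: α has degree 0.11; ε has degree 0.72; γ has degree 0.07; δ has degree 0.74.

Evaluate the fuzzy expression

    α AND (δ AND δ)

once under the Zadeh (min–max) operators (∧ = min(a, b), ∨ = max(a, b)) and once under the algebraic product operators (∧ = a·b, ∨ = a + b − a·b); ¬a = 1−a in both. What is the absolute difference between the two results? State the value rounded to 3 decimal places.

0.050

Under Zadeh (min–max):
  δ AND δ = min(a, b) on (0.74, 0.74) = 0.74
  α AND (δ AND δ) = min(a, b) on (0.11, 0.74) = 0.11
  → value = 0.1100
Under algebraic product:
  δ AND δ = a·b on (0.7400, 0.7400) = 0.5476
  α AND (δ AND δ) = a·b on (0.1100, 0.5476) = 0.0602
  → value = 0.0602
|0.1100 − 0.0602| = 0.050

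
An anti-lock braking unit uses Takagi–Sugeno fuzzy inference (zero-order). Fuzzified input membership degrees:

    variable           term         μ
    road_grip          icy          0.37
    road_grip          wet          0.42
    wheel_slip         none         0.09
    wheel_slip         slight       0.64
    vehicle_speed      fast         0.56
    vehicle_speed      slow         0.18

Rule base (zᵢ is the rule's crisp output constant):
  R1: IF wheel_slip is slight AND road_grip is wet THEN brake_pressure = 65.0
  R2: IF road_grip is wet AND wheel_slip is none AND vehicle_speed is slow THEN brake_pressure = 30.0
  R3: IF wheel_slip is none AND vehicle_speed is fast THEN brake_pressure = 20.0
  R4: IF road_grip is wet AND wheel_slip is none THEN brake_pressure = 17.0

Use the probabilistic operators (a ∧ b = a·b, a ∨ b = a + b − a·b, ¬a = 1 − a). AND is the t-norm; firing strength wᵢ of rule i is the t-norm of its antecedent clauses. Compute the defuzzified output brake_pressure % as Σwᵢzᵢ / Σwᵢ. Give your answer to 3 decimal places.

R1 (z=65.0): slight=0.64, wet=0.42; AND[a·b] → w = 0.2688
R2 (z=30.0): wet=0.42, none=0.09, slow=0.18; AND[a·b] → w = 0.0068
R3 (z=20.0): none=0.09, fast=0.56; AND[a·b] → w = 0.0504
R4 (z=17.0): wet=0.42, none=0.09; AND[a·b] → w = 0.0378
Weighted average = (0.2688·65.0 + 0.0068·30.0 + 0.0504·20.0 + 0.0378·17.0) / (0.2688 + 0.0068 + 0.0504 + 0.0378)
  = 19.3267 / 0.3638 = 53.124

53.124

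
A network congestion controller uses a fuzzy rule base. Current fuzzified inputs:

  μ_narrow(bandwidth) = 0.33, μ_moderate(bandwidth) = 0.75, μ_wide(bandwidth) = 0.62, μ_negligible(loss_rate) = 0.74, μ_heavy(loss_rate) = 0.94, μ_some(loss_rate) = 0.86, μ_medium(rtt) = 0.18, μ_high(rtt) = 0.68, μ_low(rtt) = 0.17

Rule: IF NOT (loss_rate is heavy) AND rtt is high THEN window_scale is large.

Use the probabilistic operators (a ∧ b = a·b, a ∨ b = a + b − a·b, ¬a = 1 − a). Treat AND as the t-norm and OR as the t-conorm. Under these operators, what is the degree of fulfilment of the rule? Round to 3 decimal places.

firing strength: ¬heavy=1−0.94=0.06, high=0.68; AND[a·b] → w = 0.0408

0.041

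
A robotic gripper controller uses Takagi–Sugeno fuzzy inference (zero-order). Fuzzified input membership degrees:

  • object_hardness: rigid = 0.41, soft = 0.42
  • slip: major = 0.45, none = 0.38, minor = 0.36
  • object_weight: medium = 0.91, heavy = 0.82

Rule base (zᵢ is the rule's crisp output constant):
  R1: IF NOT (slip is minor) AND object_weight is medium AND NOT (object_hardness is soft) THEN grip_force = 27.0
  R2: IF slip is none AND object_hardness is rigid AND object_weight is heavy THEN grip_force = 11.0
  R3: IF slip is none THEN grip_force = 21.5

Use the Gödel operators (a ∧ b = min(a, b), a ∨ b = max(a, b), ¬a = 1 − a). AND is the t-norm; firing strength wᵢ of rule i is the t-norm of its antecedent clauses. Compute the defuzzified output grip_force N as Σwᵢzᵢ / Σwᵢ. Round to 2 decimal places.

20.90

R1 (z=27.0): ¬minor=1−0.36=0.64, medium=0.91, ¬soft=1−0.42=0.58; AND[min(a, b)] → w = 0.58
R2 (z=11.0): none=0.38, rigid=0.41, heavy=0.82; AND[min(a, b)] → w = 0.38
R3 (z=21.5): none=0.38 → w = 0.38
Weighted average = (0.58·27.0 + 0.38·11.0 + 0.38·21.5) / (0.58 + 0.38 + 0.38)
  = 28.0100 / 1.3400 = 20.90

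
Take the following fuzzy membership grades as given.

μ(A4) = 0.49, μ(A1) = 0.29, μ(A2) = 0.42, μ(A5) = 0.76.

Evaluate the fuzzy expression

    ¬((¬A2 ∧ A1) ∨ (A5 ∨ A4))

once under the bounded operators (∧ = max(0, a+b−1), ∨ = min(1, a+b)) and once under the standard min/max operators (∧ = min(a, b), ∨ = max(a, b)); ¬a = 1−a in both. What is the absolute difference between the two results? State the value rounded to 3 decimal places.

0.240

Under bounded:
  ¬A2 = 1 − 0.42 = 0.58
  ¬A2 ∧ A1 = max(0, a+b−1) on (0.58, 0.29) = 0.00
  A5 ∨ A4 = min(1, a+b) on (0.76, 0.49) = 1.00
  (¬A2 ∧ A1) ∨ (A5 ∨ A4) = min(1, a+b) on (0.00, 1.00) = 1.00
  ¬((¬A2 ∧ A1) ∨ (A5 ∨ A4)) = 1 − 1.00 = 0.00
  → value = 0.0000
Under standard min/max:
  ¬A2 = 1 − 0.42 = 0.58
  ¬A2 ∧ A1 = min(a, b) on (0.58, 0.29) = 0.29
  A5 ∨ A4 = max(a, b) on (0.76, 0.49) = 0.76
  (¬A2 ∧ A1) ∨ (A5 ∨ A4) = max(a, b) on (0.29, 0.76) = 0.76
  ¬((¬A2 ∧ A1) ∨ (A5 ∨ A4)) = 1 − 0.76 = 0.24
  → value = 0.2400
|0.0000 − 0.2400| = 0.240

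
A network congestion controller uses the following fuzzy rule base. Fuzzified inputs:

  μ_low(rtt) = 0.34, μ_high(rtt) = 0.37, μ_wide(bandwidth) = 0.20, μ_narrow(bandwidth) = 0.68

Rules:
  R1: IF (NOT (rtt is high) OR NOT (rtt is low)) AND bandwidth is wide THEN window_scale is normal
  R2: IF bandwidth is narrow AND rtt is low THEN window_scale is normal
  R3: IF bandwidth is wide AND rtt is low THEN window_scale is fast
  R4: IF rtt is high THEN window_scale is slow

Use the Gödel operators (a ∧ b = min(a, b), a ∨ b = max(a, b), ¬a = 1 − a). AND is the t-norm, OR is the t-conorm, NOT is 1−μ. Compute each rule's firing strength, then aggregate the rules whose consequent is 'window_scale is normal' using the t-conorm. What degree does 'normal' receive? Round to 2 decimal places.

R1: (¬high=1−0.37=0.63 OR ¬low=1−0.34=0.66) = 0.66; AND[min(a, b)] with wide=0.20 → w = 0.20
R2: narrow=0.68, low=0.34; AND[min(a, b)] → w = 0.34
R3: wide=0.20, low=0.34; AND[min(a, b)] → w = 0.20
R4: high=0.37 → w = 0.37
Rules with consequent 'normal': {R1, R2} → strengths 0.20, 0.34
Aggregate via t-conorm [max(a, b)]: 0.34

0.34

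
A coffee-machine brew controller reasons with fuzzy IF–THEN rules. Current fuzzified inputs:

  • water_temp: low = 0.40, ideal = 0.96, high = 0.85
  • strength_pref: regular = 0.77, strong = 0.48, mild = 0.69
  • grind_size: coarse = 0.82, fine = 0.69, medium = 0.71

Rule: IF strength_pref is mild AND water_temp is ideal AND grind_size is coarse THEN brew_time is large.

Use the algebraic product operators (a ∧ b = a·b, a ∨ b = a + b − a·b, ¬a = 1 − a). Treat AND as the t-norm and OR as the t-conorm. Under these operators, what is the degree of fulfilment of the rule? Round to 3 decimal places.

0.543

firing strength: mild=0.69, ideal=0.96, coarse=0.82; AND[a·b] → w = 0.5432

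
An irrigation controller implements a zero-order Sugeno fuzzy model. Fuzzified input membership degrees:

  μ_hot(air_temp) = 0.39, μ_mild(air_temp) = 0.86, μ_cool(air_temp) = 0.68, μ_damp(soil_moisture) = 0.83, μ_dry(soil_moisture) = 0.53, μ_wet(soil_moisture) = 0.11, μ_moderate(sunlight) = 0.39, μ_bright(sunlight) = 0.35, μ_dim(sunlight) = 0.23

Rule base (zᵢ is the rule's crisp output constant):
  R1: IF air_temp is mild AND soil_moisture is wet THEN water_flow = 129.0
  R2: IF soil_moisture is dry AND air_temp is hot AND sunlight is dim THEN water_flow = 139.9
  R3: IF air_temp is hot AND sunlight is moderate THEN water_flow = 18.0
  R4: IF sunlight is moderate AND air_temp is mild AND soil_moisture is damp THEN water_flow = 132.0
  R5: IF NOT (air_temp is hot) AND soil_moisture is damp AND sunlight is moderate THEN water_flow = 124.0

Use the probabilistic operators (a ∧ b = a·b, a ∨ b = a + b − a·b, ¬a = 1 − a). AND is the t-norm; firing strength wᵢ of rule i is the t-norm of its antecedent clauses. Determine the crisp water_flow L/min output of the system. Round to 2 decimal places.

107.55

R1 (z=129.0): mild=0.86, wet=0.11; AND[a·b] → w = 0.0946
R2 (z=139.9): dry=0.53, hot=0.39, dim=0.23; AND[a·b] → w = 0.0475
R3 (z=18.0): hot=0.39, moderate=0.39; AND[a·b] → w = 0.1521
R4 (z=132.0): moderate=0.39, mild=0.86, damp=0.83; AND[a·b] → w = 0.2784
R5 (z=124.0): ¬hot=1−0.39=0.61, damp=0.83, moderate=0.39; AND[a·b] → w = 0.1975
Weighted average = (0.0946·129.0 + 0.0475·139.9 + 0.1521·18.0 + 0.2784·132.0 + 0.1975·124.0) / (0.0946 + 0.0475 + 0.1521 + 0.2784 + 0.1975)
  = 82.8233 / 0.7701 = 107.55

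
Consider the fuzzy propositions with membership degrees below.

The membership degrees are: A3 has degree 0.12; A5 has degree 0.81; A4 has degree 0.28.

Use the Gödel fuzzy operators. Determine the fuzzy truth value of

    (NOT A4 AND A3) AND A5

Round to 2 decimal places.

0.12

NOT A4 = 1 − 0.28 = 0.72
NOT A4 AND A3 = min(a, b) on (0.72, 0.12) = 0.12
(NOT A4 AND A3) AND A5 = min(a, b) on (0.12, 0.81) = 0.12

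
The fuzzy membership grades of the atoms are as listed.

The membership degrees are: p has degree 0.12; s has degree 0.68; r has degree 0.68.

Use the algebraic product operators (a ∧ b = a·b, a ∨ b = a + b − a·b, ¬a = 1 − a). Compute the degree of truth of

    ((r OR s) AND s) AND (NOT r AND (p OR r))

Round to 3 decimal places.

r OR s = a + b − a·b on (0.6800, 0.6800) = 0.8976
(r OR s) AND s = a·b on (0.8976, 0.6800) = 0.6104
NOT r = 1 − 0.6800 = 0.3200
p OR r = a + b − a·b on (0.1200, 0.6800) = 0.7184
NOT r AND (p OR r) = a·b on (0.3200, 0.7184) = 0.2299
((r OR s) AND s) AND (NOT r AND (p OR r)) = a·b on (0.6104, 0.2299) = 0.1403

0.140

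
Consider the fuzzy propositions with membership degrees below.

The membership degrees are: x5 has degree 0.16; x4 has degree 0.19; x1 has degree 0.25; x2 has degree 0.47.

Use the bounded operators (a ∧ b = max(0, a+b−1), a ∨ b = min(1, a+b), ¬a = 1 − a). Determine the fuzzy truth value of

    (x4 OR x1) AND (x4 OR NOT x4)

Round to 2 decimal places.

x4 OR x1 = min(1, a+b) on (0.19, 0.25) = 0.44
NOT x4 = 1 − 0.19 = 0.81
x4 OR NOT x4 = min(1, a+b) on (0.19, 0.81) = 1.00
(x4 OR x1) AND (x4 OR NOT x4) = max(0, a+b−1) on (0.44, 1.00) = 0.44

0.44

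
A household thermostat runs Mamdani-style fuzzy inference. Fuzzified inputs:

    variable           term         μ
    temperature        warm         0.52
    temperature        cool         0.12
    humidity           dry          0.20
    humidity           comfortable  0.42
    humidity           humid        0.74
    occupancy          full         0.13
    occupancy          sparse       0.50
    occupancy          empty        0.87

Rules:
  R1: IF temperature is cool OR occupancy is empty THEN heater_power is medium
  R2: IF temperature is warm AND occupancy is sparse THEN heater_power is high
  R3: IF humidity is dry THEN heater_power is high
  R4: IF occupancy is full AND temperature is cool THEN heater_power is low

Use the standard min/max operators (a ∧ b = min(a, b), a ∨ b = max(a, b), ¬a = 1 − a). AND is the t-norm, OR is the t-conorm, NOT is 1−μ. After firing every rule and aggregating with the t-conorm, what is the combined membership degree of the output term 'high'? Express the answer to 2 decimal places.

R1: cool=0.12, empty=0.87; OR[max(a, b)] → w = 0.87
R2: warm=0.52, sparse=0.50; AND[min(a, b)] → w = 0.50
R3: dry=0.20 → w = 0.20
R4: full=0.13, cool=0.12; AND[min(a, b)] → w = 0.12
Rules with consequent 'high': {R2, R3} → strengths 0.50, 0.20
Aggregate via t-conorm [max(a, b)]: 0.50

0.50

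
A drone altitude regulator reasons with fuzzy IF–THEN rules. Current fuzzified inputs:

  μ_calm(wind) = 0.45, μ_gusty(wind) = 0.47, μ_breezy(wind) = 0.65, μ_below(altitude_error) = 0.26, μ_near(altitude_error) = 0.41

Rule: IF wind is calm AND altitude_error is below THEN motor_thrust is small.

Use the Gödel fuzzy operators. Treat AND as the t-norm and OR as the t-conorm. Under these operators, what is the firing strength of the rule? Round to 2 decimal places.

0.26

firing strength: calm=0.45, below=0.26; AND[min(a, b)] → w = 0.26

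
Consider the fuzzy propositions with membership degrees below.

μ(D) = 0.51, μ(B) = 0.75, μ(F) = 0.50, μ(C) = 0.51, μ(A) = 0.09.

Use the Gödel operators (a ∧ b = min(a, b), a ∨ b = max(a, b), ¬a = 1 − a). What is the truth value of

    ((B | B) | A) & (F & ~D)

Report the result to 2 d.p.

0.49

B | B = max(a, b) on (0.75, 0.75) = 0.75
(B | B) | A = max(a, b) on (0.75, 0.09) = 0.75
~D = 1 − 0.51 = 0.49
F & ~D = min(a, b) on (0.50, 0.49) = 0.49
((B | B) | A) & (F & ~D) = min(a, b) on (0.75, 0.49) = 0.49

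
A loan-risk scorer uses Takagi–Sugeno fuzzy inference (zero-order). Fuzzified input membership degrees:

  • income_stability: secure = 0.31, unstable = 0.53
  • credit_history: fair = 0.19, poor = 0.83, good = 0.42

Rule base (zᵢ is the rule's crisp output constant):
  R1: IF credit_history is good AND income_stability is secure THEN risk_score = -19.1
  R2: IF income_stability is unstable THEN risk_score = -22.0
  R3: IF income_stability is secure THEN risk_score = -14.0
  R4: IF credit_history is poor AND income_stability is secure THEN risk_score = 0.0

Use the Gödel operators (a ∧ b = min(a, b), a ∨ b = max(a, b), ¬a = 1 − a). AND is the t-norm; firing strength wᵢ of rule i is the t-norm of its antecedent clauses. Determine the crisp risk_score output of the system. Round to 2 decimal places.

-15.01

R1 (z=-19.1): good=0.42, secure=0.31; AND[min(a, b)] → w = 0.31
R2 (z=-22.0): unstable=0.53 → w = 0.53
R3 (z=-14.0): secure=0.31 → w = 0.31
R4 (z=0.0): poor=0.83, secure=0.31; AND[min(a, b)] → w = 0.31
Weighted average = (0.31·-19.1 + 0.53·-22.0 + 0.31·-14.0 + 0.31·0.0) / (0.31 + 0.53 + 0.31 + 0.31)
  = -21.9210 / 1.4600 = -15.01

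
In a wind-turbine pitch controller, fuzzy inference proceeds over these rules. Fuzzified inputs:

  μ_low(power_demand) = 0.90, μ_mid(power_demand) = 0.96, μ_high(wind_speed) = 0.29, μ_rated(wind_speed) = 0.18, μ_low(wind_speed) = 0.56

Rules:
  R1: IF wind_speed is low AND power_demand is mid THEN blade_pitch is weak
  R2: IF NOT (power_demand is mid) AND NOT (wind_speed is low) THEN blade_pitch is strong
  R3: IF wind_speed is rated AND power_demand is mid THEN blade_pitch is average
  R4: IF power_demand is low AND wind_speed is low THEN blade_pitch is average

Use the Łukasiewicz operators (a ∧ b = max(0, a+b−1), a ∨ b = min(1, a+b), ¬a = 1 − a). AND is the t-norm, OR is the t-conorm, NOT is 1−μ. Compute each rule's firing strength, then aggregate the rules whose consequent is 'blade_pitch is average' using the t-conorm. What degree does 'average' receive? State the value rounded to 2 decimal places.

0.60

R1: low=0.56, mid=0.96; AND[max(0, a+b−1)] → w = 0.52
R2: ¬mid=1−0.96=0.04, ¬low=1−0.56=0.44; AND[max(0, a+b−1)] → w = 0.00
R3: rated=0.18, mid=0.96; AND[max(0, a+b−1)] → w = 0.14
R4: low=0.90, low=0.56; AND[max(0, a+b−1)] → w = 0.46
Rules with consequent 'average': {R3, R4} → strengths 0.14, 0.46
Aggregate via t-conorm [min(1, a+b)]: 0.60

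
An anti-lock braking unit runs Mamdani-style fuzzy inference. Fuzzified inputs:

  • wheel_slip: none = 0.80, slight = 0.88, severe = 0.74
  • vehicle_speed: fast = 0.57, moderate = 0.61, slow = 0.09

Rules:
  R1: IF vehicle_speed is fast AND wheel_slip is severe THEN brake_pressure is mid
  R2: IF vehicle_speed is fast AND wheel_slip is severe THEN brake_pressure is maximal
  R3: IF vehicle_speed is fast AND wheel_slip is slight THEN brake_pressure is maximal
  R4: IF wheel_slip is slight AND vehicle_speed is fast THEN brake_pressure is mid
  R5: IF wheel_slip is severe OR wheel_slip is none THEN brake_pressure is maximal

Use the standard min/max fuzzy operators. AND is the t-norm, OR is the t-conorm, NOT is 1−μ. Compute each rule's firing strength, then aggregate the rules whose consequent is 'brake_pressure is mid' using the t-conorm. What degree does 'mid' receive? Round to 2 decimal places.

R1: fast=0.57, severe=0.74; AND[min(a, b)] → w = 0.57
R2: fast=0.57, severe=0.74; AND[min(a, b)] → w = 0.57
R3: fast=0.57, slight=0.88; AND[min(a, b)] → w = 0.57
R4: slight=0.88, fast=0.57; AND[min(a, b)] → w = 0.57
R5: severe=0.74, none=0.80; OR[max(a, b)] → w = 0.80
Rules with consequent 'mid': {R1, R4} → strengths 0.57, 0.57
Aggregate via t-conorm [max(a, b)]: 0.57

0.57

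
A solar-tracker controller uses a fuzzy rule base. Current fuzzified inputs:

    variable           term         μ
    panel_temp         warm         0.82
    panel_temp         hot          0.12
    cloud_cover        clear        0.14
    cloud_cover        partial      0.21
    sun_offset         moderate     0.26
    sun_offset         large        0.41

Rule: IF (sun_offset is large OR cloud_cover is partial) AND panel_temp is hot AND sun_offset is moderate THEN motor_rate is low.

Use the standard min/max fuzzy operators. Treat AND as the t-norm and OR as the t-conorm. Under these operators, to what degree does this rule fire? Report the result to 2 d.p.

firing strength: (large=0.41 OR partial=0.21) = 0.41; AND[min(a, b)] with hot=0.12, moderate=0.26 → w = 0.12

0.12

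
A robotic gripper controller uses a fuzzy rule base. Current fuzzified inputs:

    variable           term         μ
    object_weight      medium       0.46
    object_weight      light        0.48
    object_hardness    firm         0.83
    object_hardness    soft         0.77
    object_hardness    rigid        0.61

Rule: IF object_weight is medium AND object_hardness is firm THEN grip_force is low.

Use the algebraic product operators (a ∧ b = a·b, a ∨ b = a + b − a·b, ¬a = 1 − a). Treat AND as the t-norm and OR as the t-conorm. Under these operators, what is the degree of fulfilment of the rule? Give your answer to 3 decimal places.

0.382

firing strength: medium=0.46, firm=0.83; AND[a·b] → w = 0.3818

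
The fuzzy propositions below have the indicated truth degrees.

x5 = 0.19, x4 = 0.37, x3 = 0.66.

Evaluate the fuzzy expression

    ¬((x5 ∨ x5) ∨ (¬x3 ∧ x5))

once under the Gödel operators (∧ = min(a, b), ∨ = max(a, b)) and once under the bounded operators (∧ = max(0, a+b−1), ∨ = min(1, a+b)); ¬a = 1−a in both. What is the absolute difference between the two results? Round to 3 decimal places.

Under Gödel:
  x5 ∨ x5 = max(a, b) on (0.19, 0.19) = 0.19
  ¬x3 = 1 − 0.66 = 0.34
  ¬x3 ∧ x5 = min(a, b) on (0.34, 0.19) = 0.19
  (x5 ∨ x5) ∨ (¬x3 ∧ x5) = max(a, b) on (0.19, 0.19) = 0.19
  ¬((x5 ∨ x5) ∨ (¬x3 ∧ x5)) = 1 − 0.19 = 0.81
  → value = 0.8100
Under bounded:
  x5 ∨ x5 = min(1, a+b) on (0.19, 0.19) = 0.38
  ¬x3 = 1 − 0.66 = 0.34
  ¬x3 ∧ x5 = max(0, a+b−1) on (0.34, 0.19) = 0.00
  (x5 ∨ x5) ∨ (¬x3 ∧ x5) = min(1, a+b) on (0.38, 0.00) = 0.38
  ¬((x5 ∨ x5) ∨ (¬x3 ∧ x5)) = 1 − 0.38 = 0.62
  → value = 0.6200
|0.8100 − 0.6200| = 0.190

0.190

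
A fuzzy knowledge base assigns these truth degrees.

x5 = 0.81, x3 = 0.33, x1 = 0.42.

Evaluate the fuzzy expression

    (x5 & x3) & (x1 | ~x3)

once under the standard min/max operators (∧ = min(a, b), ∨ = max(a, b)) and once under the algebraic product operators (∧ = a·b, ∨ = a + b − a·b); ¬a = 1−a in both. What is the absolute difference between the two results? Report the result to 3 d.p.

0.114

Under standard min/max:
  x5 & x3 = min(a, b) on (0.81, 0.33) = 0.33
  ~x3 = 1 − 0.33 = 0.67
  x1 | ~x3 = max(a, b) on (0.42, 0.67) = 0.67
  (x5 & x3) & (x1 | ~x3) = min(a, b) on (0.33, 0.67) = 0.33
  → value = 0.3300
Under algebraic product:
  x5 & x3 = a·b on (0.8100, 0.3300) = 0.2673
  ~x3 = 1 − 0.3300 = 0.6700
  x1 | ~x3 = a + b − a·b on (0.4200, 0.6700) = 0.8086
  (x5 & x3) & (x1 | ~x3) = a·b on (0.2673, 0.8086) = 0.2161
  → value = 0.2161
|0.3300 − 0.2161| = 0.114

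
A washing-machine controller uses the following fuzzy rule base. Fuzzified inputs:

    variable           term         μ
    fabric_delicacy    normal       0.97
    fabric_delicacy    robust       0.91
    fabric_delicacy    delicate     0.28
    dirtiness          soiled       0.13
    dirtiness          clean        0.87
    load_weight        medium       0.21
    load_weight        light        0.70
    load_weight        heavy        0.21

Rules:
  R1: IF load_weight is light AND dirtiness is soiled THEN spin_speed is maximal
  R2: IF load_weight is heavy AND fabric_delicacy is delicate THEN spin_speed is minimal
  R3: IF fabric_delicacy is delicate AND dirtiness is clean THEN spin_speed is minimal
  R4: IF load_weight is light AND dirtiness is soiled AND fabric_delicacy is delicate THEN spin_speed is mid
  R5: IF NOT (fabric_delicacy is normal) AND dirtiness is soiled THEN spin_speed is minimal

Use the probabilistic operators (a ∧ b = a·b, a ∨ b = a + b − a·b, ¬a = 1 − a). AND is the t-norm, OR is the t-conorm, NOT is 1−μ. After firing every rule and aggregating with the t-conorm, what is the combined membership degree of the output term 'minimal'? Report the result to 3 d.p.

R1: light=0.70, soiled=0.13; AND[a·b] → w = 0.0910
R2: heavy=0.21, delicate=0.28; AND[a·b] → w = 0.0588
R3: delicate=0.28, clean=0.87; AND[a·b] → w = 0.2436
R4: light=0.70, soiled=0.13, delicate=0.28; AND[a·b] → w = 0.0255
R5: ¬normal=1−0.97=0.03, soiled=0.13; AND[a·b] → w = 0.0039
Rules with consequent 'minimal': {R2, R3, R5} → strengths 0.0588, 0.2436, 0.0039
Aggregate via t-conorm [a + b − a·b]: 0.2909

0.291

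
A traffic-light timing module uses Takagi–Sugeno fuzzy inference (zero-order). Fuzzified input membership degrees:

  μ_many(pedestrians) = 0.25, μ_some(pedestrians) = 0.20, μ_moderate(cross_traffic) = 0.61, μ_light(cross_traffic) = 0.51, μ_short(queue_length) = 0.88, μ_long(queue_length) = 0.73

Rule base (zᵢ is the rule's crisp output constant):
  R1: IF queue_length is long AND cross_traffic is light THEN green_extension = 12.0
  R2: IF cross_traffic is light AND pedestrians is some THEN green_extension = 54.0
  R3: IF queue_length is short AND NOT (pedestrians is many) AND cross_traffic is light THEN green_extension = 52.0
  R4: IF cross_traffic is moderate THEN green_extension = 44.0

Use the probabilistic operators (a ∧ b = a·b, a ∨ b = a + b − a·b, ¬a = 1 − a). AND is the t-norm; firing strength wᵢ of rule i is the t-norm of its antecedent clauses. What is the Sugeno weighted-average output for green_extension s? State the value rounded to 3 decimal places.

R1 (z=12.0): long=0.73, light=0.51; AND[a·b] → w = 0.3723
R2 (z=54.0): light=0.51, some=0.20; AND[a·b] → w = 0.1020
R3 (z=52.0): short=0.88, ¬many=1−0.25=0.75, light=0.51; AND[a·b] → w = 0.3366
R4 (z=44.0): moderate=0.61 → w = 0.6100
Weighted average = (0.3723·12.0 + 0.1020·54.0 + 0.3366·52.0 + 0.6100·44.0) / (0.3723 + 0.1020 + 0.3366 + 0.6100)
  = 54.3188 / 1.4209 = 38.228

38.228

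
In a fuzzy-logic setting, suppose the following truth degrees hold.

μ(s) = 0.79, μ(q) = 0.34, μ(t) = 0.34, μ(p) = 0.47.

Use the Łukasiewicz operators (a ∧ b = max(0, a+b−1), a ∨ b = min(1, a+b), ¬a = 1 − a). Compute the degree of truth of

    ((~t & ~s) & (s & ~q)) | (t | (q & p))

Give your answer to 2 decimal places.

~t = 1 − 0.34 = 0.66
~s = 1 − 0.79 = 0.21
~t & ~s = max(0, a+b−1) on (0.66, 0.21) = 0.00
~q = 1 − 0.34 = 0.66
s & ~q = max(0, a+b−1) on (0.79, 0.66) = 0.45
(~t & ~s) & (s & ~q) = max(0, a+b−1) on (0.00, 0.45) = 0.00
q & p = max(0, a+b−1) on (0.34, 0.47) = 0.00
t | (q & p) = min(1, a+b) on (0.34, 0.00) = 0.34
((~t & ~s) & (s & ~q)) | (t | (q & p)) = min(1, a+b) on (0.00, 0.34) = 0.34

0.34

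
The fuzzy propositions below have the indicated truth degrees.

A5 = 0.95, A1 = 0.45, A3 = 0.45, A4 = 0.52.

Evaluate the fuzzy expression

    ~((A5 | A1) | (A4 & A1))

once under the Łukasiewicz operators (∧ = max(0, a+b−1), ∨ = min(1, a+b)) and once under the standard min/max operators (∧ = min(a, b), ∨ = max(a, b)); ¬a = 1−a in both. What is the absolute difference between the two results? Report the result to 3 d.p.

0.050

Under Łukasiewicz:
  A5 | A1 = min(1, a+b) on (0.95, 0.45) = 1.00
  A4 & A1 = max(0, a+b−1) on (0.52, 0.45) = 0.00
  (A5 | A1) | (A4 & A1) = min(1, a+b) on (1.00, 0.00) = 1.00
  ~((A5 | A1) | (A4 & A1)) = 1 − 1.00 = 0.00
  → value = 0.0000
Under standard min/max:
  A5 | A1 = max(a, b) on (0.95, 0.45) = 0.95
  A4 & A1 = min(a, b) on (0.52, 0.45) = 0.45
  (A5 | A1) | (A4 & A1) = max(a, b) on (0.95, 0.45) = 0.95
  ~((A5 | A1) | (A4 & A1)) = 1 − 0.95 = 0.05
  → value = 0.0500
|0.0000 − 0.0500| = 0.050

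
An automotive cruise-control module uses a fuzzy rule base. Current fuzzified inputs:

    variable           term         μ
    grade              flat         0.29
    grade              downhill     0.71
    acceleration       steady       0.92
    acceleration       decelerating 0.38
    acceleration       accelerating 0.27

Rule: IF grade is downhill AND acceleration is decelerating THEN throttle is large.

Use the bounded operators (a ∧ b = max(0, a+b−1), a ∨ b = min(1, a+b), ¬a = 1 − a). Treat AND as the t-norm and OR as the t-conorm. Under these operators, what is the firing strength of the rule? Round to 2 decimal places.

firing strength: downhill=0.71, decelerating=0.38; AND[max(0, a+b−1)] → w = 0.09

0.09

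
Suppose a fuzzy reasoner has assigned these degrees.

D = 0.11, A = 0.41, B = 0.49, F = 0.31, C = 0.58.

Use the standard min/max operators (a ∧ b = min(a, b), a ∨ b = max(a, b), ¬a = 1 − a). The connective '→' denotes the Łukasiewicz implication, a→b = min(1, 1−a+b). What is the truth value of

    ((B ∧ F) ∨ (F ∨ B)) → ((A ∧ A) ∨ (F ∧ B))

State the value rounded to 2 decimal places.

0.92

B ∧ F = min(a, b) on (0.49, 0.31) = 0.31
F ∨ B = max(a, b) on (0.31, 0.49) = 0.49
(B ∧ F) ∨ (F ∨ B) = max(a, b) on (0.31, 0.49) = 0.49
A ∧ A = min(a, b) on (0.41, 0.41) = 0.41
F ∧ B = min(a, b) on (0.31, 0.49) = 0.31
(A ∧ A) ∨ (F ∧ B) = max(a, b) on (0.41, 0.31) = 0.41
((B ∧ F) ∨ (F ∨ B)) → ((A ∧ A) ∨ (F ∧ B))  [Łukasiewicz: min(1, 1−a+b)] with a=0.49, b=0.41 → 0.92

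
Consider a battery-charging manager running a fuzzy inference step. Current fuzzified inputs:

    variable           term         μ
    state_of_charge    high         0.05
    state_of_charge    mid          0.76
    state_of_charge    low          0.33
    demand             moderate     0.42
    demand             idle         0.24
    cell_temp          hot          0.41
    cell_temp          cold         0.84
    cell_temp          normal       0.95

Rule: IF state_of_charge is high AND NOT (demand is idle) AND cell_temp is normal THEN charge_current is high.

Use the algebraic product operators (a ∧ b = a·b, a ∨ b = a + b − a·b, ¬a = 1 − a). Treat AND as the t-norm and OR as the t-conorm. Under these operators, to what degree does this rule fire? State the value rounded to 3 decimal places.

firing strength: high=0.05, ¬idle=1−0.24=0.76, normal=0.95; AND[a·b] → w = 0.0361

0.036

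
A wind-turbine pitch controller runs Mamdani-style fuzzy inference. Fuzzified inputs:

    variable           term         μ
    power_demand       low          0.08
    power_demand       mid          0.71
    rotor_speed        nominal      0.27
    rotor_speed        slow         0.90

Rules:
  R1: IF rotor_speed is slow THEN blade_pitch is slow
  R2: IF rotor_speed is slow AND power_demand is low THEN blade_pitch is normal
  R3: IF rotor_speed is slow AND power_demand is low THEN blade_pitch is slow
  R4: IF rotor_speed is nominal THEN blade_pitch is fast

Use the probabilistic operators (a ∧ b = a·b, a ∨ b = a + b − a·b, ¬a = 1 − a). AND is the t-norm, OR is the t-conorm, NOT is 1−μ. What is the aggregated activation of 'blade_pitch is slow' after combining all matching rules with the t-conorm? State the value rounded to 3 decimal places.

0.907

R1: slow=0.90 → w = 0.9000
R2: slow=0.90, low=0.08; AND[a·b] → w = 0.0720
R3: slow=0.90, low=0.08; AND[a·b] → w = 0.0720
R4: nominal=0.27 → w = 0.2700
Rules with consequent 'slow': {R1, R3} → strengths 0.9000, 0.0720
Aggregate via t-conorm [a + b − a·b]: 0.9072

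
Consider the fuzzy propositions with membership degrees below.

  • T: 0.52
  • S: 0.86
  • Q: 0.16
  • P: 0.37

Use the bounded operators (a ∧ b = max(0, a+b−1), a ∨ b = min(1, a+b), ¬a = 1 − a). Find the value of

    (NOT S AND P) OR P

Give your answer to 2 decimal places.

NOT S = 1 − 0.86 = 0.14
NOT S AND P = max(0, a+b−1) on (0.14, 0.37) = 0.00
(NOT S AND P) OR P = min(1, a+b) on (0.00, 0.37) = 0.37

0.37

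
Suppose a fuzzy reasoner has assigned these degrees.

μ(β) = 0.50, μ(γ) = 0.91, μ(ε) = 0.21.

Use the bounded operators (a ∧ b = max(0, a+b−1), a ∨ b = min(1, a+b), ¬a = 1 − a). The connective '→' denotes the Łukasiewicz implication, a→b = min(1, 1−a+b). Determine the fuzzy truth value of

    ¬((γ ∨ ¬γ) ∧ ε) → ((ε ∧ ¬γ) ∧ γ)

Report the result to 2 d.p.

¬γ = 1 − 0.91 = 0.09
γ ∨ ¬γ = min(1, a+b) on (0.91, 0.09) = 1.00
(γ ∨ ¬γ) ∧ ε = max(0, a+b−1) on (1.00, 0.21) = 0.21
¬((γ ∨ ¬γ) ∧ ε) = 1 − 0.21 = 0.79
¬γ = 1 − 0.91 = 0.09
ε ∧ ¬γ = max(0, a+b−1) on (0.21, 0.09) = 0.00
(ε ∧ ¬γ) ∧ γ = max(0, a+b−1) on (0.00, 0.91) = 0.00
¬((γ ∨ ¬γ) ∧ ε) → ((ε ∧ ¬γ) ∧ γ)  [Łukasiewicz: min(1, 1−a+b)] with a=0.79, b=0.00 → 0.21

0.21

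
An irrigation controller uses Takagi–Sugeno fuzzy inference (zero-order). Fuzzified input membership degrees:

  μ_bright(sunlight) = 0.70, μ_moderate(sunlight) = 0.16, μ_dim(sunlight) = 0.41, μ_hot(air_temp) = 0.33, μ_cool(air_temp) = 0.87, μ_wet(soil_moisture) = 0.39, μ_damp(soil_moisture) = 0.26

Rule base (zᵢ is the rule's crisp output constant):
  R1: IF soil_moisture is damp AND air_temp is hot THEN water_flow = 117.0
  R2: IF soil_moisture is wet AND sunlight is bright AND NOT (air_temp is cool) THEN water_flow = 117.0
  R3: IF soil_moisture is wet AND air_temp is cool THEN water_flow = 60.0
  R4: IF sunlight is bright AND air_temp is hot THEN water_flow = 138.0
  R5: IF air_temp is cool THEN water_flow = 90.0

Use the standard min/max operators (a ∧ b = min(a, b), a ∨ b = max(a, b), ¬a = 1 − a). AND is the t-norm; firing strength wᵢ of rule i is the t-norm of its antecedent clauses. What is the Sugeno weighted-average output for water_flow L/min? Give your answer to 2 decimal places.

R1 (z=117.0): damp=0.26, hot=0.33; AND[min(a, b)] → w = 0.26
R2 (z=117.0): wet=0.39, bright=0.70, ¬cool=1−0.87=0.13; AND[min(a, b)] → w = 0.13
R3 (z=60.0): wet=0.39, cool=0.87; AND[min(a, b)] → w = 0.39
R4 (z=138.0): bright=0.70, hot=0.33; AND[min(a, b)] → w = 0.33
R5 (z=90.0): cool=0.87 → w = 0.87
Weighted average = (0.26·117.0 + 0.13·117.0 + 0.39·60.0 + 0.33·138.0 + 0.87·90.0) / (0.26 + 0.13 + 0.39 + 0.33 + 0.87)
  = 192.8700 / 1.9800 = 97.41

97.41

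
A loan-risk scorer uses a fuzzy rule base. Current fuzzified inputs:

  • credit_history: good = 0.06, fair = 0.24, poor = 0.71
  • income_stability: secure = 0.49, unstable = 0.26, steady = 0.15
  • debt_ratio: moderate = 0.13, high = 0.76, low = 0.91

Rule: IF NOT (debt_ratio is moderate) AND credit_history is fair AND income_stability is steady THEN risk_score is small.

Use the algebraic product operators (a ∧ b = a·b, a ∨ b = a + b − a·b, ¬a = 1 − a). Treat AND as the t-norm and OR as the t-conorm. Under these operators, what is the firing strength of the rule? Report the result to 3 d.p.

0.031

firing strength: ¬moderate=1−0.13=0.87, fair=0.24, steady=0.15; AND[a·b] → w = 0.0313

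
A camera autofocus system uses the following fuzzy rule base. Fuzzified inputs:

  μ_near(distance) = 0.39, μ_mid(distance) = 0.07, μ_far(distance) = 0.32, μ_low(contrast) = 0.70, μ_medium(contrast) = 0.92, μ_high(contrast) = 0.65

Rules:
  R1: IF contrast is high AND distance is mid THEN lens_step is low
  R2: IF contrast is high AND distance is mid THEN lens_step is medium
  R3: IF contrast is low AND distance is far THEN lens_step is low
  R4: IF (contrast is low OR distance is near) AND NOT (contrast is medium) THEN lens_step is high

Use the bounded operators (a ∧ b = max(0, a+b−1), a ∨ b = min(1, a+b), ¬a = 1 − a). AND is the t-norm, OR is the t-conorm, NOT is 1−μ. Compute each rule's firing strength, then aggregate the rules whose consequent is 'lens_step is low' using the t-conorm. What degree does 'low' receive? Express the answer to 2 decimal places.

R1: high=0.65, mid=0.07; AND[max(0, a+b−1)] → w = 0.00
R2: high=0.65, mid=0.07; AND[max(0, a+b−1)] → w = 0.00
R3: low=0.70, far=0.32; AND[max(0, a+b−1)] → w = 0.02
R4: (low=0.70 OR near=0.39) = 1.00; AND[max(0, a+b−1)] with ¬medium=1−0.92=0.08 → w = 0.08
Rules with consequent 'low': {R1, R3} → strengths 0.00, 0.02
Aggregate via t-conorm [min(1, a+b)]: 0.02

0.02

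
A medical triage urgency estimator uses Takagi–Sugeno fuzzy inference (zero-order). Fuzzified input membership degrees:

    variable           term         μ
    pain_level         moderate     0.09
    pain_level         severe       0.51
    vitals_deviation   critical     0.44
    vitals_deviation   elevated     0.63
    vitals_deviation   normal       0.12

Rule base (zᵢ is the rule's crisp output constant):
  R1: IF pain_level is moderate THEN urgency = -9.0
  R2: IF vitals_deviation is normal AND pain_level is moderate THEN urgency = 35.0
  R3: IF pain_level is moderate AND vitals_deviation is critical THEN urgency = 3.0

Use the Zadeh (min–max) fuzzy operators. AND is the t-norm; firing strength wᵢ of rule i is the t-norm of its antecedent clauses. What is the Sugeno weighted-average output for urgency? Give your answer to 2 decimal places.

R1 (z=-9.0): moderate=0.09 → w = 0.09
R2 (z=35.0): normal=0.12, moderate=0.09; AND[min(a, b)] → w = 0.09
R3 (z=3.0): moderate=0.09, critical=0.44; AND[min(a, b)] → w = 0.09
Weighted average = (0.09·-9.0 + 0.09·35.0 + 0.09·3.0) / (0.09 + 0.09 + 0.09)
  = 2.6100 / 0.2700 = 9.67

9.67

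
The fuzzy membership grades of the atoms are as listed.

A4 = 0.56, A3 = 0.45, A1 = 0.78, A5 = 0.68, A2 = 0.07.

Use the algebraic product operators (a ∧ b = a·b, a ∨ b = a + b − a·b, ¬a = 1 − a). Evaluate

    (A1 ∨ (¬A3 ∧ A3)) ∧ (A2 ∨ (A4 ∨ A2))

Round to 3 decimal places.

0.517

¬A3 = 1 − 0.4500 = 0.5500
¬A3 ∧ A3 = a·b on (0.5500, 0.4500) = 0.2475
A1 ∨ (¬A3 ∧ A3) = a + b − a·b on (0.7800, 0.2475) = 0.8345
A4 ∨ A2 = a + b − a·b on (0.5600, 0.0700) = 0.5908
A2 ∨ (A4 ∨ A2) = a + b − a·b on (0.0700, 0.5908) = 0.6194
(A1 ∨ (¬A3 ∧ A3)) ∧ (A2 ∨ (A4 ∨ A2)) = a·b on (0.8345, 0.6194) = 0.5169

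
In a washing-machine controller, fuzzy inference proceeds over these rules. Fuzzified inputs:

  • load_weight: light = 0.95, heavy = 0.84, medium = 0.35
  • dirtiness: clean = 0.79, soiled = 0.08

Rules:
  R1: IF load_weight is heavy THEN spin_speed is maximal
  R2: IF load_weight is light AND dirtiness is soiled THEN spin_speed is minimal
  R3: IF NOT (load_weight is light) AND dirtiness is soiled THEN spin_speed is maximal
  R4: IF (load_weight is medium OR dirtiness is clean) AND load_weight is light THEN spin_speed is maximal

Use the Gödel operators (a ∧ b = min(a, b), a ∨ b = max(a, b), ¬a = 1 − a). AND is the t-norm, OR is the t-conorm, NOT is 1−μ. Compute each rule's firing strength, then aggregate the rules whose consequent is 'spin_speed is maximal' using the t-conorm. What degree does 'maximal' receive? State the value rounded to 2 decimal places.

R1: heavy=0.84 → w = 0.84
R2: light=0.95, soiled=0.08; AND[min(a, b)] → w = 0.08
R3: ¬light=1−0.95=0.05, soiled=0.08; AND[min(a, b)] → w = 0.05
R4: (medium=0.35 OR clean=0.79) = 0.79; AND[min(a, b)] with light=0.95 → w = 0.79
Rules with consequent 'maximal': {R1, R3, R4} → strengths 0.84, 0.05, 0.79
Aggregate via t-conorm [max(a, b)]: 0.84

0.84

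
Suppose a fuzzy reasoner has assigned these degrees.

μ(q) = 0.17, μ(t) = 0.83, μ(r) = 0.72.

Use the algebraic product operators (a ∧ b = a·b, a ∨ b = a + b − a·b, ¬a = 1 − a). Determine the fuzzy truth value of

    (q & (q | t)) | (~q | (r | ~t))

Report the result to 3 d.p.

0.966

q | t = a + b − a·b on (0.1700, 0.8300) = 0.8589
q & (q | t) = a·b on (0.1700, 0.8589) = 0.1460
~q = 1 − 0.1700 = 0.8300
~t = 1 − 0.8300 = 0.1700
r | ~t = a + b − a·b on (0.7200, 0.1700) = 0.7676
~q | (r | ~t) = a + b − a·b on (0.8300, 0.7676) = 0.9605
(q & (q | t)) | (~q | (r | ~t)) = a + b − a·b on (0.1460, 0.9605) = 0.9663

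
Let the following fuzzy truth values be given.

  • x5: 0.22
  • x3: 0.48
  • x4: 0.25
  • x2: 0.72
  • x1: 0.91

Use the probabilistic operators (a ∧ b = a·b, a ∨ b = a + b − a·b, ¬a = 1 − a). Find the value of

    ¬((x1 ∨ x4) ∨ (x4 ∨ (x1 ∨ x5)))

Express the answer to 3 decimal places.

x1 ∨ x4 = a + b − a·b on (0.9100, 0.2500) = 0.9325
x1 ∨ x5 = a + b − a·b on (0.9100, 0.2200) = 0.9298
x4 ∨ (x1 ∨ x5) = a + b − a·b on (0.2500, 0.9298) = 0.9474
(x1 ∨ x4) ∨ (x4 ∨ (x1 ∨ x5)) = a + b − a·b on (0.9325, 0.9474) = 0.9964
¬((x1 ∨ x4) ∨ (x4 ∨ (x1 ∨ x5))) = 1 − 0.9964 = 0.0036

0.004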